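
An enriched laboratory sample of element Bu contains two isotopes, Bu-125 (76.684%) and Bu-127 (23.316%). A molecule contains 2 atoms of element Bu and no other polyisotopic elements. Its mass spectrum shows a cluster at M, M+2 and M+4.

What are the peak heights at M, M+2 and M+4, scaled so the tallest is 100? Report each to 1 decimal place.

100.0 : 60.8 : 9.2

Each Bu atom is independently Bu-125 (p = 0.76684) or Bu-127 (q = 0.23316); the cluster is the binomial expansion (p + q)^2.
P(M) = 0.76684^2 = 0.588044
P(M+2) = 2 × 0.76684^1 × 0.23316^1 = 0.357593
P(M+4) = 0.23316^2 = 0.054364
The M peak is largest (0.588044); scaling to 100 gives 100.0 : 60.8 : 9.2.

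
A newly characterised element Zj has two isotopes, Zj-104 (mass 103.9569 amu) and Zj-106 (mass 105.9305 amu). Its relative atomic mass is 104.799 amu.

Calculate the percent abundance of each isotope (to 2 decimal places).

Writing the weighted mean with unknown fraction x of Zj-104:
103.9569·x + 105.9305·(1 − x) = 104.799
(103.9569 − 105.9305)·x = 104.799 − 105.9305
x = -1.1315 / -1.9736 = 0.57332 → 57.33% Zj-104, 42.67% Zj-106.

Zj-104: 57.33%, Zj-106: 42.67%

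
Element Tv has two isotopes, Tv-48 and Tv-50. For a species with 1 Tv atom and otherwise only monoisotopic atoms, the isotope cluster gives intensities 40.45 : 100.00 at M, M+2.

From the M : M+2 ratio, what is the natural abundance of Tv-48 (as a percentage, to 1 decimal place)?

28.8%

Write p for the Tv-48 fraction. I(M+2)/I(M) = [C(1,1)·p^0·(1−p)] / p^1 = 1·(1−p)/p = 100.00/40.45 = 2.4722
(1−p)/p = 2.4722/1 = 2.4722  ⇒  p = 1/(1 + 2.4722) = 0.2880
Tv-48: 28.8%, Tv-50: 71.2%.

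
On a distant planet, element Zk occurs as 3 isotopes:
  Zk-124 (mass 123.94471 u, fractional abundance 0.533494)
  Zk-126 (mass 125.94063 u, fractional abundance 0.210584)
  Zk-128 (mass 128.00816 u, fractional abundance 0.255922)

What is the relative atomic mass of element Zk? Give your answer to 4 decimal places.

Average mass = Σ (abundance × isotope mass) = 0.533494 × 123.94471 + 0.210584 × 125.94063 + 0.255922 × 128.00816
= 66.123759 + 26.521082 + 32.760104 = 125.404945 u

125.4049 u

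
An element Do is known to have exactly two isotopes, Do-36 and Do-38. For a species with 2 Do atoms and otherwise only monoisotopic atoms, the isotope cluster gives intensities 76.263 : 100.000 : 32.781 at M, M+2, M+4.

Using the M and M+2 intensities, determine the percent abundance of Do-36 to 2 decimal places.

Let p = fractional abundance of Do-36. I(M+2)/I(M) = [C(2,1)·p^1·(1−p)] / p^2 = 2·(1−p)/p = 100.000/76.263 = 1.3113
(1−p)/p = 1.3113/2 = 0.6556  ⇒  p = 1/(1 + 0.6556) = 0.6040
Do-36: 60.40%, Do-38: 39.60%.

60.40%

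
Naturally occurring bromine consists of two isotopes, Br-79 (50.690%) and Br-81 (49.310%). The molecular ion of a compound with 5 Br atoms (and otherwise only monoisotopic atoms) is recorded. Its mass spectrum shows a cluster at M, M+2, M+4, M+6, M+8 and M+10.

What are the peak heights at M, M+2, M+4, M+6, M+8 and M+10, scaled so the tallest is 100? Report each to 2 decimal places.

Expanding (0.50690 + 0.49310)^5:
P(M) = 0.50690^5 = 0.033467
P(M+2) = 5 × 0.50690^4 × 0.49310^1 = 0.162777
P(M+4) = 10 × 0.50690^3 × 0.49310^2 = 0.316692
P(M+6) = 10 × 0.50690^2 × 0.49310^3 = 0.308070
P(M+8) = 5 × 0.50690^1 × 0.49310^4 = 0.149842
P(M+10) = 0.49310^5 = 0.029152
The M+4 peak is largest (0.316692); scaling to 100 gives 10.57 : 51.40 : 100.00 : 97.28 : 47.31 : 9.21.

10.57 : 51.40 : 100.00 : 97.28 : 47.31 : 9.21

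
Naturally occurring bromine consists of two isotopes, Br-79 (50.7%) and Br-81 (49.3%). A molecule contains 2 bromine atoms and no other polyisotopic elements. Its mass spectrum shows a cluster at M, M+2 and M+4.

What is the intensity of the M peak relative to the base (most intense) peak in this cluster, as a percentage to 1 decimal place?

Binomial terms of (0.507 + 0.493)^2: M 0.2570, M+2 0.4999, M+4 0.2430 → M+2 is the base peak.
P(M+2) = C(2,1) × 0.507^1 × 0.493^1 = 2 × 0.5070 × 0.4930 = 0.499902 (base)
P(M) = C(2,0) × 0.507^2 × 0.493^0 = 1 × 0.257049 × 1.0000 = 0.257049
Relative intensity = 0.257049 / 0.499902 × 100 = 51.4

51.4%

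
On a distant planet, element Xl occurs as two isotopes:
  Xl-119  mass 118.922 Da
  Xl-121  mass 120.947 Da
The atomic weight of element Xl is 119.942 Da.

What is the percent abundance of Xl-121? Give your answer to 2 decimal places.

50.37%

Let x be the fractional abundance of Xl-119; then Xl-121 has abundance 1 − x.
118.922·x + 120.947·(1 − x) = 119.942
(118.922 − 120.947)·x = 119.942 − 120.947
x = -1.005 / -2.025 = 0.49630 → 49.63% Xl-119, 50.37% Xl-121.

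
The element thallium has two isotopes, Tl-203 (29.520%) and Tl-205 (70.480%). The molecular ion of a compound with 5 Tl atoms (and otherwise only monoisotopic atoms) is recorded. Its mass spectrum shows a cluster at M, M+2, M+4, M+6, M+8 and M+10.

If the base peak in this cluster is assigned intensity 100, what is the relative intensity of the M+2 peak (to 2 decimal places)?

Binomial terms of (0.29520 + 0.70480)^5: M 0.0022, M+2 0.0268, M+4 0.1278, M+6 0.3051, M+8 0.3642, M+10 0.1739 → M+8 is the base peak.
P(M+8) = C(5,4) × 0.29520^1 × 0.70480^4 = 5 × 0.2952 × 0.24675365 = 0.364208 (base)
P(M+2) = C(5,1) × 0.29520^4 × 0.70480^1 = 5 × 0.00759391 × 0.7048 = 0.026761
Relative intensity = 0.026761 / 0.364208 × 100 = 7.35

7.35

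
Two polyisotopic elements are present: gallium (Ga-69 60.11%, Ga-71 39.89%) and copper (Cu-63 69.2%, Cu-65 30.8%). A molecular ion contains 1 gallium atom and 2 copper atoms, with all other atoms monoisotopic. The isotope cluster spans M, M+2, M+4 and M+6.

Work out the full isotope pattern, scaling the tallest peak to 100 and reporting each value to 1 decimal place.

Gallium pattern (n=1): 0.6011 : 0.3989
Copper pattern (n=2): 0.478864 : 0.426272 : 0.094864
Convolve the two distributions (both contribute in 2-u steps):
  M: 0.6011×0.478864 = 0.287845
  M+2: 0.6011×0.426272 + 0.3989×0.478864 = 0.447251
  M+4: 0.6011×0.094864 + 0.3989×0.426272 = 0.227063
  M+6: 0.3989×0.094864 = 0.037841
Scale to base peak (0.447251) = 100: 64.4 : 100.0 : 50.8 : 8.5

64.4 : 100.0 : 50.8 : 8.5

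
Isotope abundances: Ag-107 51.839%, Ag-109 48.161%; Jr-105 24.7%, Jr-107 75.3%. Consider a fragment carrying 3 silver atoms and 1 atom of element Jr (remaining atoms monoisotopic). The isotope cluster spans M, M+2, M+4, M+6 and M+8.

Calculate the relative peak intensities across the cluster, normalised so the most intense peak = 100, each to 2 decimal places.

9.02 : 52.64 : 100.00 : 78.44 : 22.05

Silver pattern (n=3): 0.13930601 : 0.38826655 : 0.36071887 : 0.11170857
Element Jr pattern (n=1): 0.2470 : 0.7530
Convolve the two distributions (both contribute in 2-u steps):
  M: 0.13930601×0.2470 = 0.034409
  M+2: 0.13930601×0.7530 + 0.38826655×0.2470 = 0.200799
  M+4: 0.38826655×0.7530 + 0.36071887×0.2470 = 0.381462
  M+6: 0.36071887×0.7530 + 0.11170857×0.2470 = 0.299213
  M+8: 0.11170857×0.7530 = 0.084117
Scale to base peak (0.381462) = 100: 9.02 : 52.64 : 100.00 : 78.44 : 22.05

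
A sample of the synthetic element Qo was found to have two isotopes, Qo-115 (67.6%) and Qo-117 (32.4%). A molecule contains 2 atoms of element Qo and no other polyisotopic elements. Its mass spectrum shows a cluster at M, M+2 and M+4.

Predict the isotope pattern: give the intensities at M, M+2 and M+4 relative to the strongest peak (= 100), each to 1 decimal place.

Each Qo atom is independently Qo-115 (p = 0.676) or Qo-117 (q = 0.324); the cluster is the binomial expansion (p + q)^2.
P(M) = 0.676^2 = 0.456976
P(M+2) = 2 × 0.676^1 × 0.324^1 = 0.438048
P(M+4) = 0.324^2 = 0.104976
The M peak is largest (0.456976); scaling to 100 gives 100.0 : 95.9 : 23.0.

100.0 : 95.9 : 23.0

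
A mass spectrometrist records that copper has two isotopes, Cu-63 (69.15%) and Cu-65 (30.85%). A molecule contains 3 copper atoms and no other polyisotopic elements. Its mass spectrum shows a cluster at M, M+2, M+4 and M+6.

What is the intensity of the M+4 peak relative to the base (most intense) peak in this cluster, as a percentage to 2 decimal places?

44.61%

Binomial terms of (0.6915 + 0.3085)^3: M 0.3307, M+2 0.4425, M+4 0.1974, M+6 0.0294 → M+2 is the base peak.
P(M+2) = C(3,1) × 0.6915^2 × 0.3085^1 = 3 × 0.47817225 × 0.3085 = 0.442548 (base)
P(M+4) = C(3,2) × 0.6915^1 × 0.3085^2 = 3 × 0.6915 × 0.09517225 = 0.197435
Relative intensity = 0.197435 / 0.442548 × 100 = 44.61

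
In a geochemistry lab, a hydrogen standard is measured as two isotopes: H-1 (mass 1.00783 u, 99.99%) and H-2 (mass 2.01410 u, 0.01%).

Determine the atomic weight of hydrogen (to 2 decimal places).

Weight each isotope mass by its fractional abundance: 0.9999 × 1.00783 + 0.0001 × 2.01410
= 1.007729 + 0.000201 = 1.007930 u

1.01 u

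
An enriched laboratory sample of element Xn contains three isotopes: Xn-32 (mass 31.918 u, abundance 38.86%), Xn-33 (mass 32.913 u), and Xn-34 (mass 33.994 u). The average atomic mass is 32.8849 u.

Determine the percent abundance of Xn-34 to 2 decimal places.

Let x and y be the fractions of Xn-33 and Xn-34. Then x + y = 1 − 0.3886 = 0.6114 and 32.913x + 33.994y = 32.8849 − 0.3886×31.918 = 20.4815652.
Substituting: 32.913x + 33.994(0.6114 − x) = 20.4815652
(32.913 − 33.994)x = -0.3023664  ⇒  x = 0.27971, y = 0.33169
Xn-33: 27.97%, Xn-34: 33.17%.

33.17%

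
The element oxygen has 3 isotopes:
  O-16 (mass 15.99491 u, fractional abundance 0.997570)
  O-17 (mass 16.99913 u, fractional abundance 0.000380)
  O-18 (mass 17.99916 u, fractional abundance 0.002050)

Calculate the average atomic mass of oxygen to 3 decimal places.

15.999 u

The abundance-weighted mean is 0.997570 × 15.99491 + 0.000380 × 16.99913 + 0.002050 × 17.99916
= 15.956042 + 0.006460 + 0.036898 = 15.999400 u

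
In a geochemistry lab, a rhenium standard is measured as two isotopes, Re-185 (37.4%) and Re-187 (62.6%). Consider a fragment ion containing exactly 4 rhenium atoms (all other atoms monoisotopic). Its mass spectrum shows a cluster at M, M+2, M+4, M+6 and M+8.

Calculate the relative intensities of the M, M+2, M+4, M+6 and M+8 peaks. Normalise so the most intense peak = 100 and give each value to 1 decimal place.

5.3 : 35.7 : 89.6 : 100.0 : 41.8

Expanding (0.374 + 0.626)^4:
P(M) = 0.374^4 = 0.019565
P(M+2) = 4 × 0.374^3 × 0.626^1 = 0.130993
P(M+4) = 6 × 0.374^2 × 0.626^2 = 0.328884
P(M+6) = 4 × 0.374^1 × 0.626^3 = 0.366990
P(M+8) = 0.626^4 = 0.153567
The M+6 peak is largest (0.366990); scaling to 100 gives 5.3 : 35.7 : 89.6 : 100.0 : 41.8.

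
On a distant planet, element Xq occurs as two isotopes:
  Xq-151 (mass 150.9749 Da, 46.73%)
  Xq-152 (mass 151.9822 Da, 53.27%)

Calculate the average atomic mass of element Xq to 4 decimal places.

Ar = Σ fᵢ·mᵢ = 0.4673 × 150.9749 + 0.5327 × 151.9822
= 70.55057 + 80.96092 = 151.51149 Da

151.5115 Da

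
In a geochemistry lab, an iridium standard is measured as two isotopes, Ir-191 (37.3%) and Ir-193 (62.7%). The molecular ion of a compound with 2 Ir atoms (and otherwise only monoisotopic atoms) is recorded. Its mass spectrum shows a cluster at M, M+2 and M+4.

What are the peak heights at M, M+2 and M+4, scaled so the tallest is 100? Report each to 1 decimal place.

Expanding (0.373 + 0.627)^2:
P(M) = 0.373^2 = 0.139129
P(M+2) = 2 × 0.373^1 × 0.627^1 = 0.467742
P(M+4) = 0.627^2 = 0.393129
The M+2 peak is largest (0.467742); scaling to 100 gives 29.7 : 100.0 : 84.0.

29.7 : 100.0 : 84.0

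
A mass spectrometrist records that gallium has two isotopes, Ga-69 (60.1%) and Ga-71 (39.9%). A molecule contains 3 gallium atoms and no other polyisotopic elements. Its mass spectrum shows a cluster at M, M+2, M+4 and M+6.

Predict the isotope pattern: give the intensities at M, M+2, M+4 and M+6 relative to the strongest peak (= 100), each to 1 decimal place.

Expanding (0.601 + 0.399)^3:
P(M) = 0.601^3 = 0.217082
P(M+2) = 3 × 0.601^2 × 0.399^1 = 0.432358
P(M+4) = 3 × 0.601^1 × 0.399^2 = 0.287039
P(M+6) = 0.399^3 = 0.063521
The M+2 peak is largest (0.432358); scaling to 100 gives 50.2 : 100.0 : 66.4 : 14.7.

50.2 : 100.0 : 66.4 : 14.7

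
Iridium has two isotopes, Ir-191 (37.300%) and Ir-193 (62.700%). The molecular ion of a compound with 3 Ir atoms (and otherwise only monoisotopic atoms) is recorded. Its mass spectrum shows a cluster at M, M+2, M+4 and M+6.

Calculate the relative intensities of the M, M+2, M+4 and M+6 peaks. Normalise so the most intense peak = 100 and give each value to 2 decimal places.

11.80 : 59.49 : 100.00 : 56.03

Each Ir atom is independently Ir-191 (p = 0.37300) or Ir-193 (q = 0.62700); the cluster is the binomial expansion (p + q)^3.
P(M) = 0.37300^3 = 0.051895
P(M+2) = 3 × 0.37300^2 × 0.62700^1 = 0.261702
P(M+4) = 3 × 0.37300^1 × 0.62700^2 = 0.439911
P(M+6) = 0.62700^3 = 0.246492
The M+4 peak is largest (0.439911); scaling to 100 gives 11.80 : 59.49 : 100.00 : 56.03.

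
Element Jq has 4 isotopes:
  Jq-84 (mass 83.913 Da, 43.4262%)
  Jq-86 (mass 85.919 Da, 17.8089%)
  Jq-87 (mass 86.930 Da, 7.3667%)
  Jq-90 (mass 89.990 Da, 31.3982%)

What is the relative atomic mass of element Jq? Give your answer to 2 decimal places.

Weight each isotope mass by its fractional abundance: 0.434262 × 83.913 + 0.178089 × 85.919 + 0.073667 × 86.930 + 0.313982 × 89.990
= 36.4402 + 15.3012 + 6.4039 + 28.2552 = 86.4005 Da

86.40 Da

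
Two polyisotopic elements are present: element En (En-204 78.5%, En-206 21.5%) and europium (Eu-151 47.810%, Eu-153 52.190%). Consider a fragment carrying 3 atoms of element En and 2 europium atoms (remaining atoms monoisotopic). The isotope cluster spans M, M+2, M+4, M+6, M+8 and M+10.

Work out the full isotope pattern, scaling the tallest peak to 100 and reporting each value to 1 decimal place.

31.1 : 93.6 : 100.0 : 46.4 : 9.7 : 0.8

Element En pattern (n=3): 0.48373663 : 0.39746512 : 0.10885987 : 0.00993837
Europium pattern (n=2): 0.22857961 : 0.49904078 : 0.27237961
Convolve the two distributions (both contribute in 2-u steps):
  M: 0.48373663×0.22857961 = 0.110572
  M+2: 0.48373663×0.49904078 + 0.39746512×0.22857961 = 0.332257
  M+4: 0.48373663×0.27237961 + 0.39746512×0.49904078 + 0.10885987×0.22857961 = 0.354994
  M+6: 0.39746512×0.27237961 + 0.10885987×0.49904078 + 0.00993837×0.22857961 = 0.164859
  M+8: 0.10885987×0.27237961 + 0.00993837×0.49904078 = 0.034611
  M+10: 0.00993837×0.27237961 = 0.002707
Scale to base peak (0.354994) = 100: 31.1 : 93.6 : 100.0 : 46.4 : 9.7 : 0.8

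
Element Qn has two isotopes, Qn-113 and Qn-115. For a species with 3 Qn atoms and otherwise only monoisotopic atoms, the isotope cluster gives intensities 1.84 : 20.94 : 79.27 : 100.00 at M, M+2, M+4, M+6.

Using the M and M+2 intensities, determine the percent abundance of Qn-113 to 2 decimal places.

20.86%

Let p = fractional abundance of Qn-113. I(M+2)/I(M) = [C(3,1)·p^2·(1−p)] / p^3 = 3·(1−p)/p = 20.94/1.84 = 11.3804
(1−p)/p = 11.3804/3 = 3.7935  ⇒  p = 1/(1 + 3.7935) = 0.2086
Qn-113: 20.86%, Qn-115: 79.14%.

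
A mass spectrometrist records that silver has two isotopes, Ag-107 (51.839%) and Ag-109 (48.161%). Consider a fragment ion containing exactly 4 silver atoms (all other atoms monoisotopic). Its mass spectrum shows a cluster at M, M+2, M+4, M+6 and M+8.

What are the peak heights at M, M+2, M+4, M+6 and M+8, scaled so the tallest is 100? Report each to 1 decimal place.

Expanding (0.51839 + 0.48161)^4:
P(M) = 0.51839^4 = 0.072215
P(M+2) = 4 × 0.51839^3 × 0.48161^1 = 0.268365
P(M+4) = 6 × 0.51839^2 × 0.48161^2 = 0.373986
P(M+6) = 4 × 0.51839^1 × 0.48161^3 = 0.231634
P(M+8) = 0.48161^4 = 0.053800
The M+4 peak is largest (0.373986); scaling to 100 gives 19.3 : 71.8 : 100.0 : 61.9 : 14.4.

19.3 : 71.8 : 100.0 : 61.9 : 14.4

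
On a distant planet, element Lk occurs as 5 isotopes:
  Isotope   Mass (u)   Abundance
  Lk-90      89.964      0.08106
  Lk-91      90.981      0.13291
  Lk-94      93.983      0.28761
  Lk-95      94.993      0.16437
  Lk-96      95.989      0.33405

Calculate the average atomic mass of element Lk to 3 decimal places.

94.094 u

Weight each isotope mass by its fractional abundance: 0.08106 × 89.964 + 0.13291 × 90.981 + 0.28761 × 93.983 + 0.16437 × 94.993 + 0.33405 × 95.989
= 7.2925 + 12.0923 + 27.0305 + 15.6140 + 32.0651 = 94.0944 u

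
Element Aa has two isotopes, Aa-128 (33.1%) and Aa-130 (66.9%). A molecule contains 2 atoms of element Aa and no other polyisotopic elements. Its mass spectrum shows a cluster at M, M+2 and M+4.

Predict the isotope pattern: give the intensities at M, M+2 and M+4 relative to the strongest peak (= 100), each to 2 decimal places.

Expanding (0.331 + 0.669)^2:
P(M) = 0.331^2 = 0.109561
P(M+2) = 2 × 0.331^1 × 0.669^1 = 0.442878
P(M+4) = 0.669^2 = 0.447561
The M+4 peak is largest (0.447561); scaling to 100 gives 24.48 : 98.95 : 100.00.

24.48 : 98.95 : 100.00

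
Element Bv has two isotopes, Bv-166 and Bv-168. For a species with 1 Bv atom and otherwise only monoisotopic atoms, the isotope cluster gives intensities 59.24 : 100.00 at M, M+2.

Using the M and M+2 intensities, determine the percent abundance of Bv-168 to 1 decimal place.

62.8%

If p is the fraction of Bv that is Bv-166, then I(M+2)/I(M) = [C(1,1)·p^0·(1−p)] / p^1 = 1·(1−p)/p = 100.00/59.24 = 1.6880
(1−p)/p = 1.6880/1 = 1.6880  ⇒  p = 1/(1 + 1.6880) = 0.3720
Bv-166: 37.2%, Bv-168: 62.8%.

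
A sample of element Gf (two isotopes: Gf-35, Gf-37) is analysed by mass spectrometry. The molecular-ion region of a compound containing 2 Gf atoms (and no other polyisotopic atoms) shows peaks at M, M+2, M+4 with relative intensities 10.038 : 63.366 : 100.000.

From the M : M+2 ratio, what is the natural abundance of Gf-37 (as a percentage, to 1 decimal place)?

Write p for the Gf-35 fraction. I(M+2)/I(M) = [C(2,1)·p^1·(1−p)] / p^2 = 2·(1−p)/p = 63.366/10.038 = 6.3126
(1−p)/p = 6.3126/2 = 3.1563  ⇒  p = 1/(1 + 3.1563) = 0.2406
Gf-35: 24.1%, Gf-37: 75.9%.

75.9%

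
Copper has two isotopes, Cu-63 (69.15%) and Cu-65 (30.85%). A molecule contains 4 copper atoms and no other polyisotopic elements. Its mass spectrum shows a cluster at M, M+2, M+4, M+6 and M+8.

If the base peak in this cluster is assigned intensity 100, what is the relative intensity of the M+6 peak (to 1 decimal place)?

Term probabilities: M 0.2286, M+2 0.4080, M+4 0.2731, M+6 0.0812, M+8 0.0091. Base peak = M+2.
P(M+2) = C(4,1) × 0.6915^3 × 0.3085^1 = 4 × 0.33065611 × 0.3085 = 0.408030 (base)
P(M+6) = C(4,3) × 0.6915^1 × 0.3085^3 = 4 × 0.6915 × 0.02936064 = 0.081212
Relative intensity = 0.081212 / 0.408030 × 100 = 19.9

19.9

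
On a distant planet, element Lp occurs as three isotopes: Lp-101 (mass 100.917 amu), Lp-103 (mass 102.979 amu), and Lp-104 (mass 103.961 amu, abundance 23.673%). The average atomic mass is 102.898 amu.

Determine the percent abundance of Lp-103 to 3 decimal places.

Let x and y be the fractions of Lp-101 and Lp-103. Then x + y = 1 − 0.23673 = 0.76327 and 100.917x + 102.979y = 102.898 − 0.23673×103.961 = 78.28731247.
Substituting: 100.917x + 102.979(0.76327 − x) = 78.28731247
(100.917 − 102.979)x = -0.31346886  ⇒  x = 0.15202, y = 0.61125
Lp-101: 15.202%, Lp-103: 61.125%.

61.125%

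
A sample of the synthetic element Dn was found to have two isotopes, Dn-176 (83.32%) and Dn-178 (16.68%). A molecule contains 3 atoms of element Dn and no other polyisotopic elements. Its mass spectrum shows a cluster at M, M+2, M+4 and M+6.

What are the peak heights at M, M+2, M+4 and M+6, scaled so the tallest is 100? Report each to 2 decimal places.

Expanding (0.8332 + 0.1668)^3:
P(M) = 0.8332^3 = 0.578426
P(M+2) = 3 × 0.8332^2 × 0.1668^1 = 0.347389
P(M+4) = 3 × 0.8332^1 × 0.1668^2 = 0.069544
P(M+6) = 0.1668^3 = 0.004641
The M peak is largest (0.578426); scaling to 100 gives 100.00 : 60.06 : 12.02 : 0.80.

100.00 : 60.06 : 12.02 : 0.80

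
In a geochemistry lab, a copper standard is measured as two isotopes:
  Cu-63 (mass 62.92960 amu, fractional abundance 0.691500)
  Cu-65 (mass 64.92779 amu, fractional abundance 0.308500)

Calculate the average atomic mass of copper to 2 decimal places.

The abundance-weighted mean is 0.691500 × 62.92960 + 0.308500 × 64.92779
= 43.515818 + 20.030223 = 63.546041 amu

63.55 amu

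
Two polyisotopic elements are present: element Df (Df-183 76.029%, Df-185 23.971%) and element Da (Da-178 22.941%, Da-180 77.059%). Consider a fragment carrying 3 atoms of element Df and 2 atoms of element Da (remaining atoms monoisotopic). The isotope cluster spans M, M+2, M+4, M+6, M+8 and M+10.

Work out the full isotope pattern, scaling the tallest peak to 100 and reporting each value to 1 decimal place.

5.6 : 42.7 : 100.0 : 70.8 : 19.9 : 2.0

Element Df pattern (n=3): 0.4394787 : 0.41568654 : 0.13106081 : 0.01377395
Element Da pattern (n=2): 0.05262895 : 0.3535621 : 0.59380895
Convolve the two distributions (both contribute in 2-u steps):
  M: 0.4394787×0.05262895 = 0.023129
  M+2: 0.4394787×0.3535621 + 0.41568654×0.05262895 = 0.177260
  M+4: 0.4394787×0.59380895 + 0.41568654×0.3535621 + 0.13106081×0.05262895 = 0.414835
  M+6: 0.41568654×0.59380895 + 0.13106081×0.3535621 + 0.01377395×0.05262895 = 0.293901
  M+8: 0.13106081×0.59380895 + 0.01377395×0.3535621 = 0.082695
  M+10: 0.01377395×0.59380895 = 0.008179
Scale to base peak (0.414835) = 100: 5.6 : 42.7 : 100.0 : 70.8 : 19.9 : 2.0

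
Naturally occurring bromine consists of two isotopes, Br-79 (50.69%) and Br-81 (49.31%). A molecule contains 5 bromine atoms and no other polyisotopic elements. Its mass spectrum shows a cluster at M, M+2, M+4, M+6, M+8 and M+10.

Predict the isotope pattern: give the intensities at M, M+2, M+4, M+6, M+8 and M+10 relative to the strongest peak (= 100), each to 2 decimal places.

Each Br atom is independently Br-79 (p = 0.5069) or Br-81 (q = 0.4931); the cluster is the binomial expansion (p + q)^5.
P(M) = 0.5069^5 = 0.033467
P(M+2) = 5 × 0.5069^4 × 0.4931^1 = 0.162777
P(M+4) = 10 × 0.5069^3 × 0.4931^2 = 0.316692
P(M+6) = 10 × 0.5069^2 × 0.4931^3 = 0.308070
P(M+8) = 5 × 0.5069^1 × 0.4931^4 = 0.149842
P(M+10) = 0.4931^5 = 0.029152
The M+4 peak is largest (0.316692); scaling to 100 gives 10.57 : 51.40 : 100.00 : 97.28 : 47.31 : 9.21.

10.57 : 51.40 : 100.00 : 97.28 : 47.31 : 9.21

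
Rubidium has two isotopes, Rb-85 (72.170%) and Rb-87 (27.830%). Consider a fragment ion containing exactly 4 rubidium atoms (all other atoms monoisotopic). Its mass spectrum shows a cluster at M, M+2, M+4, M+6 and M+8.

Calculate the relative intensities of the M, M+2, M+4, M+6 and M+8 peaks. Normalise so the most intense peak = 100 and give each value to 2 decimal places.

64.83 : 100.00 : 57.84 : 14.87 : 1.43

Expanding (0.72170 + 0.27830)^4:
P(M) = 0.72170^4 = 0.271286
P(M+2) = 4 × 0.72170^3 × 0.27830^1 = 0.418450
P(M+4) = 6 × 0.72170^2 × 0.27830^2 = 0.242042
P(M+6) = 4 × 0.72170^1 × 0.27830^3 = 0.062224
P(M+8) = 0.27830^4 = 0.005999
The M+2 peak is largest (0.418450); scaling to 100 gives 64.83 : 100.00 : 57.84 : 14.87 : 1.43.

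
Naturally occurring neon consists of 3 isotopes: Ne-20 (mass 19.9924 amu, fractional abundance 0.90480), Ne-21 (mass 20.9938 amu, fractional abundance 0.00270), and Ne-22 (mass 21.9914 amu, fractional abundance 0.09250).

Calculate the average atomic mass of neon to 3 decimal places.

20.180 amu

Ar = Σ fᵢ·mᵢ = 0.90480 × 19.9924 + 0.00270 × 20.9938 + 0.09250 × 21.9914
= 18.08912 + 0.05668 + 2.03420 = 20.18000 amu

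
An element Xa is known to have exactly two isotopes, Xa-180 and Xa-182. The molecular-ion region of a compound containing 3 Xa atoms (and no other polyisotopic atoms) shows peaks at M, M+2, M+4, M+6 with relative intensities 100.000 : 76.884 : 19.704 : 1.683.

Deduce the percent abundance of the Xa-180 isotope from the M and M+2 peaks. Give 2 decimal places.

79.60%

Let p = fractional abundance of Xa-180. I(M+2)/I(M) = [C(3,1)·p^2·(1−p)] / p^3 = 3·(1−p)/p = 76.884/100.000 = 0.7688
(1−p)/p = 0.7688/3 = 0.2563  ⇒  p = 1/(1 + 0.2563) = 0.7960
Xa-180: 79.60%, Xa-182: 20.40%.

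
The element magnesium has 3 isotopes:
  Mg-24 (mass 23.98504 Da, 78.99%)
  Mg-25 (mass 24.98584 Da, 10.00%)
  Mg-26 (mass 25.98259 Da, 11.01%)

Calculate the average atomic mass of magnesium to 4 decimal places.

24.3051 Da

Ar = Σ fᵢ·mᵢ = 0.7899 × 23.98504 + 0.1000 × 24.98584 + 0.1101 × 25.98259
= 18.945783 + 2.498584 + 2.860683 = 24.305050 Da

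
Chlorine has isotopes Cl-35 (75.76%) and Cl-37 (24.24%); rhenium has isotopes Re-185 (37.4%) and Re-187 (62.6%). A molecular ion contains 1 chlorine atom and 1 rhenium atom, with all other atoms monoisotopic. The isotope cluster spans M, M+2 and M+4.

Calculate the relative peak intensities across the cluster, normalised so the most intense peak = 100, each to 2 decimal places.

Chlorine pattern (n=1): 0.7576 : 0.2424
Rhenium pattern (n=1): 0.3740 : 0.6260
Convolve the two distributions (both contribute in 2-u steps):
  M: 0.7576×0.3740 = 0.283342
  M+2: 0.7576×0.6260 + 0.2424×0.3740 = 0.564915
  M+4: 0.2424×0.6260 = 0.151742
Scale to base peak (0.564915) = 100: 50.16 : 100.00 : 26.86

50.16 : 100.00 : 26.86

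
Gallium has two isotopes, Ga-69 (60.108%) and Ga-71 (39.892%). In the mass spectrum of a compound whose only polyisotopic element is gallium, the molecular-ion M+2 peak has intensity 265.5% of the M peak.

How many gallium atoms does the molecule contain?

4

For n independent Ga atoms, I(M+2)/I(M) = n · (abundance Ga-71) / (abundance Ga-69) = n · 0.39892/0.60108.
n = 2.655 × 0.60108/0.39892 = 4.00 ≈ 4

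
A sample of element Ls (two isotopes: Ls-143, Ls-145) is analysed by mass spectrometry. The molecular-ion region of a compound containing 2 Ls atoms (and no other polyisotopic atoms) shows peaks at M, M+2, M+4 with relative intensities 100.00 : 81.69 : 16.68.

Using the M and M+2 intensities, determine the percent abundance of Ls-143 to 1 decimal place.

71.0%

Write p for the Ls-143 fraction. I(M+2)/I(M) = [C(2,1)·p^1·(1−p)] / p^2 = 2·(1−p)/p = 81.69/100.00 = 0.8169
(1−p)/p = 0.8169/2 = 0.4084  ⇒  p = 1/(1 + 0.4084) = 0.7100
Ls-143: 71.0%, Ls-145: 29.0%.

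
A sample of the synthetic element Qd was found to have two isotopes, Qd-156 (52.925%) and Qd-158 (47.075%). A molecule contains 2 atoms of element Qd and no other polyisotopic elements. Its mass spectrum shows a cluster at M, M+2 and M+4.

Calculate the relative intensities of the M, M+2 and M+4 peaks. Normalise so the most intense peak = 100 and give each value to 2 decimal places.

Expanding (0.52925 + 0.47075)^2:
P(M) = 0.52925^2 = 0.280106
P(M+2) = 2 × 0.52925^1 × 0.47075^1 = 0.498289
P(M+4) = 0.47075^2 = 0.221606
The M+2 peak is largest (0.498289); scaling to 100 gives 56.21 : 100.00 : 44.47.

56.21 : 100.00 : 44.47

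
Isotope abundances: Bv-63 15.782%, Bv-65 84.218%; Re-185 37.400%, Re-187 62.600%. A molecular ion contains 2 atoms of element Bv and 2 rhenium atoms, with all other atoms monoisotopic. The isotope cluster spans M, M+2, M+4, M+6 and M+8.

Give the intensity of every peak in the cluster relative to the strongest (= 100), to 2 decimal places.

0.80 : 11.20 : 53.51 : 100.00 : 63.71

Element Bv pattern (n=2): 0.02490715 : 0.2658257 : 0.70926715
Rhenium pattern (n=2): 0.139876 : 0.468248 : 0.391876
Convolve the two distributions (both contribute in 2-u steps):
  M: 0.02490715×0.139876 = 0.003484
  M+2: 0.02490715×0.468248 + 0.2658257×0.139876 = 0.048845
  M+4: 0.02490715×0.391876 + 0.2658257×0.468248 + 0.70926715×0.139876 = 0.233442
  M+6: 0.2658257×0.391876 + 0.70926715×0.468248 = 0.436284
  M+8: 0.70926715×0.391876 = 0.277945
Scale to base peak (0.436284) = 100: 0.80 : 11.20 : 53.51 : 100.00 : 63.71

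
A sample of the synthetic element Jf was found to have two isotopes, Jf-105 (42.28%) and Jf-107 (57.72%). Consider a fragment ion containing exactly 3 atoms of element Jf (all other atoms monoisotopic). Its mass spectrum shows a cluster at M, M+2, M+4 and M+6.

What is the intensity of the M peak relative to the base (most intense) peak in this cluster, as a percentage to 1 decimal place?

Binomial terms of (0.4228 + 0.5772)^3: M 0.0756, M+2 0.3095, M+4 0.4226, M+6 0.1923 → M+4 is the base peak.
P(M+4) = C(3,2) × 0.4228^1 × 0.5772^2 = 3 × 0.4228 × 0.33315984 = 0.422580 (base)
P(M) = C(3,0) × 0.4228^3 × 0.5772^0 = 1 × 0.07557966 × 1.0000 = 0.075580
Relative intensity = 0.075580 / 0.422580 × 100 = 17.9

17.9%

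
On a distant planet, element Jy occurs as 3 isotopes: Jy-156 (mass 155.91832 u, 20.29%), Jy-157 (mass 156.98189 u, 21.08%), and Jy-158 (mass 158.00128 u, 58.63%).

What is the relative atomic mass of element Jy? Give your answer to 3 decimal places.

Ar = Σ fᵢ·mᵢ = 0.2029 × 155.91832 + 0.2108 × 156.98189 + 0.5863 × 158.00128
= 31.635827 + 33.091782 + 92.636150 = 157.363759 u

157.364 u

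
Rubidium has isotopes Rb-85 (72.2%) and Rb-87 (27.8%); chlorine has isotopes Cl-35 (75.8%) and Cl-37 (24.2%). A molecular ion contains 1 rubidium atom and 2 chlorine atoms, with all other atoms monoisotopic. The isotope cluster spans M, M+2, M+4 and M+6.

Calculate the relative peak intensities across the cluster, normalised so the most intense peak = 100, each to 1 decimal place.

Rubidium pattern (n=1): 0.7220 : 0.2780
Chlorine pattern (n=2): 0.574564 : 0.366872 : 0.058564
Convolve the two distributions (both contribute in 2-u steps):
  M: 0.7220×0.574564 = 0.414835
  M+2: 0.7220×0.366872 + 0.2780×0.574564 = 0.424610
  M+4: 0.7220×0.058564 + 0.2780×0.366872 = 0.144274
  M+6: 0.2780×0.058564 = 0.016281
Scale to base peak (0.424610) = 100: 97.7 : 100.0 : 34.0 : 3.8

97.7 : 100.0 : 34.0 : 3.8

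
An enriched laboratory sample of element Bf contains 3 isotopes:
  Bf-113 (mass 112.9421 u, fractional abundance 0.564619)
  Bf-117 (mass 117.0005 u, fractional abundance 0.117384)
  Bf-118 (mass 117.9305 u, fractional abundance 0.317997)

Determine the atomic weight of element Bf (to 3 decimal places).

115.005 u

Ar = Σ fᵢ·mᵢ = 0.564619 × 112.9421 + 0.117384 × 117.0005 + 0.317997 × 117.9305
= 63.76926 + 13.73399 + 37.50155 = 115.00480 u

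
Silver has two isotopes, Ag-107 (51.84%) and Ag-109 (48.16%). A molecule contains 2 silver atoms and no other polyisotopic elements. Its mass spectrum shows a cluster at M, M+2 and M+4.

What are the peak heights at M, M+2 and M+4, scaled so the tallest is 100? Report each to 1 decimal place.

The 2 Ag atoms are independent, so intensities follow the terms of (0.5184 + 0.4816)^2.
P(M) = 0.5184^2 = 0.268739
P(M+2) = 2 × 0.5184^1 × 0.4816^1 = 0.499323
P(M+4) = 0.4816^2 = 0.231939
The M+2 peak is largest (0.499323); scaling to 100 gives 53.8 : 100.0 : 46.5.

53.8 : 100.0 : 46.5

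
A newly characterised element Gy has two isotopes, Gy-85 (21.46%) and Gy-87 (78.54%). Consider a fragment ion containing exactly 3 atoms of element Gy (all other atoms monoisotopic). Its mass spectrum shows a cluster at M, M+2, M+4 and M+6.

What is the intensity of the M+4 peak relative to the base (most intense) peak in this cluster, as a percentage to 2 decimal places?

Binomial terms of (0.2146 + 0.7854)^3: M 0.0099, M+2 0.1085, M+4 0.3971, M+6 0.4845 → M+6 is the base peak.
P(M+6) = C(3,3) × 0.2146^0 × 0.7854^3 = 1 × 1.0000 × 0.48447647 = 0.484476 (base)
P(M+4) = C(3,2) × 0.2146^1 × 0.7854^2 = 3 × 0.2146 × 0.61685316 = 0.397130
Relative intensity = 0.397130 / 0.484476 × 100 = 81.97

81.97%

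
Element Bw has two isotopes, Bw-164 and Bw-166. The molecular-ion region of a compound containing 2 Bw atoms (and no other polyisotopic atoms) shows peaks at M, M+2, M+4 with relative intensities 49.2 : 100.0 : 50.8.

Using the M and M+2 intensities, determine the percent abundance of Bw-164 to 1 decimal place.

If p is the fraction of Bw that is Bw-164, then I(M+2)/I(M) = [C(2,1)·p^1·(1−p)] / p^2 = 2·(1−p)/p = 100.0/49.2 = 2.0325
(1−p)/p = 2.0325/2 = 1.0163  ⇒  p = 1/(1 + 1.0163) = 0.4960
Bw-164: 49.6%, Bw-166: 50.4%.

49.6%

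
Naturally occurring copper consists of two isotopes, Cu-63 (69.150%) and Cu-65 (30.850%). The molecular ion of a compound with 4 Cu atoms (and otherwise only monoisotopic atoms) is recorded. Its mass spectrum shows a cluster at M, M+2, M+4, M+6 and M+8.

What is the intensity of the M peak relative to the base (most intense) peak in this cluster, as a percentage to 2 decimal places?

Term probabilities: M 0.2286, M+2 0.4080, M+4 0.2731, M+6 0.0812, M+8 0.0091. Base peak = M+2.
P(M+2) = C(4,1) × 0.69150^3 × 0.30850^1 = 4 × 0.33065611 × 0.3085 = 0.408030 (base)
P(M) = C(4,0) × 0.69150^4 × 0.30850^0 = 1 × 0.2286487 × 1.0000 = 0.228649
Relative intensity = 0.228649 / 0.408030 × 100 = 56.04

56.04%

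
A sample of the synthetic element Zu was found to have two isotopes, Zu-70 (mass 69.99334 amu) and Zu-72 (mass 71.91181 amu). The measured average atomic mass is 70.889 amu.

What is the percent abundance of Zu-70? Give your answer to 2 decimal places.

53.31%

Writing the weighted mean with unknown fraction x of Zu-70:
69.99334·x + 71.91181·(1 − x) = 70.889
(69.99334 − 71.91181)·x = 70.889 − 71.91181
x = -1.02281 / -1.91847 = 0.53314 → 53.31% Zu-70, 46.69% Zu-72.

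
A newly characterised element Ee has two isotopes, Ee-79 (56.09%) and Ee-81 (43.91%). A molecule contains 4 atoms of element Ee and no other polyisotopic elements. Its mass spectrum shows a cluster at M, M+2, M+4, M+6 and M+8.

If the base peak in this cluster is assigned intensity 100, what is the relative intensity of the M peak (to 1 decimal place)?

Binomial terms of (0.5609 + 0.4391)^4: M 0.0990, M+2 0.3099, M+4 0.3640, M+6 0.1899, M+8 0.0372 → M+4 is the base peak.
P(M+4) = C(4,2) × 0.5609^2 × 0.4391^2 = 6 × 0.31460881 × 0.19280881 = 0.363956 (base)
P(M) = C(4,0) × 0.5609^4 × 0.4391^0 = 1 × 0.0989787 × 1.0000 = 0.098979
Relative intensity = 0.098979 / 0.363956 × 100 = 27.2

27.2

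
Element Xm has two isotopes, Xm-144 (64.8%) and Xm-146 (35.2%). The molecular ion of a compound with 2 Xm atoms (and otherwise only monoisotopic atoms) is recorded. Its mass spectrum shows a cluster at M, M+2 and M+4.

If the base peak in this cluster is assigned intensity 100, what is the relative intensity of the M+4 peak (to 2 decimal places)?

Binomial terms of (0.648 + 0.352)^2: M 0.4199, M+2 0.4562, M+4 0.1239 → M+2 is the base peak.
P(M+2) = C(2,1) × 0.648^1 × 0.352^1 = 2 × 0.6480 × 0.3520 = 0.456192 (base)
P(M+4) = C(2,2) × 0.648^0 × 0.352^2 = 1 × 1.0000 × 0.123904 = 0.123904
Relative intensity = 0.123904 / 0.456192 × 100 = 27.16

27.16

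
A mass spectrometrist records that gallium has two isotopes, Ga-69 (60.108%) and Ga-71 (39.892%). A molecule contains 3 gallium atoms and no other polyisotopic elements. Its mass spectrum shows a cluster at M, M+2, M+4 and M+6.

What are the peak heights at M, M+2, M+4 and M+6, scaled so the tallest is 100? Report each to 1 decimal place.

The 3 Ga atoms are independent, so intensities follow the terms of (0.60108 + 0.39892)^3.
P(M) = 0.60108^3 = 0.217169
P(M+2) = 3 × 0.60108^2 × 0.39892^1 = 0.432386
P(M+4) = 3 × 0.60108^1 × 0.39892^2 = 0.286963
P(M+6) = 0.39892^3 = 0.063483
The M+2 peak is largest (0.432386); scaling to 100 gives 50.2 : 100.0 : 66.4 : 14.7.

50.2 : 100.0 : 66.4 : 14.7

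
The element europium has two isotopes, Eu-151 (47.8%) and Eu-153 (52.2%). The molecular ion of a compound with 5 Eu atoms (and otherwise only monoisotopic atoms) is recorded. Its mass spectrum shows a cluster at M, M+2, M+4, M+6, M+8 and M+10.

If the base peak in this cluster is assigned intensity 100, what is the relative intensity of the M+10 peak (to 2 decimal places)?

Term probabilities: M 0.0250, M+2 0.1363, M+4 0.2976, M+6 0.3250, M+8 0.1775, M+10 0.0388. Base peak = M+6.
P(M+6) = C(5,3) × 0.478^2 × 0.522^3 = 10 × 0.228484 × 0.14223665 = 0.324988 (base)
P(M+10) = C(5,5) × 0.478^0 × 0.522^5 = 1 × 1.0000 × 0.03875721 = 0.038757
Relative intensity = 0.038757 / 0.324988 × 100 = 11.93

11.93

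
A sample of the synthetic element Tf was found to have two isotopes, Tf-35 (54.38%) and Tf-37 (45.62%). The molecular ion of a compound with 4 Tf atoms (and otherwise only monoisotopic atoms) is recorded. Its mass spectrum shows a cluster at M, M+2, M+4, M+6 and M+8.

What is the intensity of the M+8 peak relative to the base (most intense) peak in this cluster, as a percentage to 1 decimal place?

Term probabilities: M 0.0874, M+2 0.2934, M+4 0.3693, M+6 0.2065, M+8 0.0433. Base peak = M+4.
P(M+4) = C(4,2) × 0.5438^2 × 0.4562^2 = 6 × 0.29571844 × 0.20811844 = 0.369267 (base)
P(M+8) = C(4,4) × 0.5438^0 × 0.4562^4 = 1 × 1.0000 × 0.04331329 = 0.043313
Relative intensity = 0.043313 / 0.369267 × 100 = 11.7

11.7%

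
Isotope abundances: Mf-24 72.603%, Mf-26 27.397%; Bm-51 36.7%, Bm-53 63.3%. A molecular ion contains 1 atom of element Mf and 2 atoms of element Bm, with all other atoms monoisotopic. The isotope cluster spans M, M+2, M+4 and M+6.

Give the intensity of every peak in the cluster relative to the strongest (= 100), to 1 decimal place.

23.4 : 89.5 : 100.0 : 26.2

Element Mf pattern (n=1): 0.72603 : 0.27397
Element Bm pattern (n=2): 0.134689 : 0.464622 : 0.400689
Convolve the two distributions (both contribute in 2-u steps):
  M: 0.72603×0.134689 = 0.097788
  M+2: 0.72603×0.464622 + 0.27397×0.134689 = 0.374230
  M+4: 0.72603×0.400689 + 0.27397×0.464622 = 0.418205
  M+6: 0.27397×0.400689 = 0.109777
Scale to base peak (0.418205) = 100: 23.4 : 89.5 : 100.0 : 26.2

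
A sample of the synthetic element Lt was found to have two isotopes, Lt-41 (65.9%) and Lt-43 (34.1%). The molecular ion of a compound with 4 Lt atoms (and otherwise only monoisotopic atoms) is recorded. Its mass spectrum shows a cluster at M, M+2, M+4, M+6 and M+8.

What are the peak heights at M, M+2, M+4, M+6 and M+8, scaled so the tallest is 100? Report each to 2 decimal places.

Each Lt atom is independently Lt-41 (p = 0.659) or Lt-43 (q = 0.341); the cluster is the binomial expansion (p + q)^4.
P(M) = 0.659^4 = 0.188600
P(M+2) = 4 × 0.659^3 × 0.341^1 = 0.390365
P(M+4) = 6 × 0.659^2 × 0.341^2 = 0.302992
P(M+6) = 4 × 0.659^1 × 0.341^3 = 0.104522
P(M+8) = 0.341^4 = 0.013521
The M+2 peak is largest (0.390365); scaling to 100 gives 48.31 : 100.00 : 77.62 : 26.78 : 3.46.

48.31 : 100.00 : 77.62 : 26.78 : 3.46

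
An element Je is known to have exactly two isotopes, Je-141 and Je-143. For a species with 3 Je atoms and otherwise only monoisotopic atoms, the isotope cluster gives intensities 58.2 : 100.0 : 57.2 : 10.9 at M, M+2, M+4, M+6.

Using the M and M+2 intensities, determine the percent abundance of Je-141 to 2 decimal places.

If p is the fraction of Je that is Je-141, then I(M+2)/I(M) = [C(3,1)·p^2·(1−p)] / p^3 = 3·(1−p)/p = 100.0/58.2 = 1.7182
(1−p)/p = 1.7182/3 = 0.5727  ⇒  p = 1/(1 + 0.5727) = 0.6358
Je-141: 63.58%, Je-143: 36.42%.

63.58%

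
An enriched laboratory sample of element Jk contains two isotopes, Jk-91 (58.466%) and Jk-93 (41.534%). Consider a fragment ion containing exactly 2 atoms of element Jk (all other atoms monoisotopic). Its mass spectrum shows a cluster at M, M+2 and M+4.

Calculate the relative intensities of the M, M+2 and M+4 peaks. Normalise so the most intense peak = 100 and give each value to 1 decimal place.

Expanding (0.58466 + 0.41534)^2:
P(M) = 0.58466^2 = 0.341827
P(M+2) = 2 × 0.58466^1 × 0.41534^1 = 0.485665
P(M+4) = 0.41534^2 = 0.172507
The M+2 peak is largest (0.485665); scaling to 100 gives 70.4 : 100.0 : 35.5.

70.4 : 100.0 : 35.5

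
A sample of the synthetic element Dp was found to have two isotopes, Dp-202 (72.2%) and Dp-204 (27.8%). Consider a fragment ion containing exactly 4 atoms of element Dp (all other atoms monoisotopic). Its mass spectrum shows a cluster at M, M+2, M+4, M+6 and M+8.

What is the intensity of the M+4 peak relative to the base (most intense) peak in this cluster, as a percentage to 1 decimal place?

57.8%

(0.722 + 0.278)^4 gives M 0.2717, M+2 0.4185, M+4 0.2417, M+6 0.0620, M+8 0.0060; the largest is M+2.
P(M+2) = C(4,1) × 0.722^3 × 0.278^1 = 4 × 0.37636705 × 0.2780 = 0.418520 (base)
P(M+4) = C(4,2) × 0.722^2 × 0.278^2 = 6 × 0.521284 × 0.077284 = 0.241721
Relative intensity = 0.241721 / 0.418520 × 100 = 57.8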